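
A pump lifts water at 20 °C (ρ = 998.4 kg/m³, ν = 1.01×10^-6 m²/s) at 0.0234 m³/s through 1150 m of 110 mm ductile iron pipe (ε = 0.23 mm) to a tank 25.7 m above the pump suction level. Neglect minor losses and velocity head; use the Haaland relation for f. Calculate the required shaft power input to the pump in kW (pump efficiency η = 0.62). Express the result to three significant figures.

V = 4Q/(πD²) = 2.462 m/s; Re = 2.68×10^5; ε/D = 0.00209; f = 0.02432
h_f = f(L/D)V²/2g = 78.57 m
Total head H = z + h_f = 25.7 + 78.57 = 104.3 m
P_hyd = ρgQH = 998.4·9.81·0.0234·104.3 = 23.90 kW
P_shaft = P_hyd/η = 23.90/0.62 = 38.55 kW

P_shaft ≈ 38.5 kW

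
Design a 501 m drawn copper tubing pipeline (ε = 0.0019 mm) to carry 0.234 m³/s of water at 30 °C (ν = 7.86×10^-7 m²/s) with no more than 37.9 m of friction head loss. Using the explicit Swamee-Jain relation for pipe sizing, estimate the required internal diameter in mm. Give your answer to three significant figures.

D ≈ 232 mm

Swamee-Jain (Type III): D = 0.66·[ε^1.25·(LQ²/(gh_f))^4.75 + ν·Q^9.4·(L/(gh_f))^5.2]^0.04
LQ²/(gh_f) = 0.07378; L/(gh_f) = 1.348
Term 1 = ε^1.25·(…)^4.75 = 2.96×10^-13; Term 2 = ν·Q^9.4·(…)^5.2 = 4.36×10^-12
D = 0.66·(2.96×10^-13 + 4.36×10^-12)^0.04 = 0.2324 m = 232 mm
Check: V = 5.52 m/s, Re = 1.63×10^6, f = 0.01098, h_f = 36.7 m ≈ 37.9 m ✓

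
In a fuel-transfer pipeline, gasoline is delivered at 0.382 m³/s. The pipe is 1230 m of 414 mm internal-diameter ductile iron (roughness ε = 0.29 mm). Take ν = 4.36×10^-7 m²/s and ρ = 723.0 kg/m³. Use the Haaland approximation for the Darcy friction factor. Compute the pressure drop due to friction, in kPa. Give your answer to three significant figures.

Δp ≈ 157 kPa

V = 4Q/(πD²) = 4·0.382/(π·0.414²) = 2.838 m/s
Re = VD/ν = 2.838·0.414/4.36×10^-7 = 2.69×10^6 → turbulent
ε/D = 0.29/414 = 7.00×10^-4
Haaland: f = 0.01820
h_f = f(L/D)V²/(2g) = 0.01820·(1230/0.414)·2.838²/(2·9.81) = 22.20 m
Δp = ρg·h_f = 723.0·9.81·22.20 = 157.5 kPa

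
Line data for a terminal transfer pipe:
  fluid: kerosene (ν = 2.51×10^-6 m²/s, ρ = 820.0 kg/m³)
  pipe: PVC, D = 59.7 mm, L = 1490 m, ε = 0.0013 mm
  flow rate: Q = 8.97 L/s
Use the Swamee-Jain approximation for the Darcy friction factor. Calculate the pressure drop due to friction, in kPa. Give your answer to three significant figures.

Δp ≈ 2000 kPa

V = 4Q/(πD²) = 4·0.00897/(π·0.0597²) = 3.204 m/s
Re = VD/ν = 3.204·0.0597/2.51×10^-6 = 7.62×10^4 → turbulent
ε/D = 0.0013/59.7 = 2.18×10^-5
Swamee-Jain: f = 0.01903
h_f = f(L/D)V²/(2g) = 0.01903·(1490/0.0597)·3.204²/(2·9.81) = 248.6 m
Δp = ρg·h_f = 820.0·9.81·248.6 = 2000 kPa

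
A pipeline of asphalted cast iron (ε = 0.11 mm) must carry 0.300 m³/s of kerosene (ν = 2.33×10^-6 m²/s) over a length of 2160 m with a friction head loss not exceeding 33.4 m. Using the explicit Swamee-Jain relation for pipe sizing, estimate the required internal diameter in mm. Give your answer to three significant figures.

D ≈ 386 mm

Swamee-Jain (Type III): D = 0.66·[ε^1.25·(LQ²/(gh_f))^4.75 + ν·Q^9.4·(L/(gh_f))^5.2]^0.04
LQ²/(gh_f) = 0.5933; L/(gh_f) = 6.592
Term 1 = ε^1.25·(…)^4.75 = 9.44×10^-7; Term 2 = ν·Q^9.4·(…)^5.2 = 5.14×10^-7
D = 0.66·(9.44×10^-7 + 5.14×10^-7)^0.04 = 0.3856 m = 386 mm
Check: V = 2.57 m/s, Re = 4.25×10^5, f = 0.01645, h_f = 31.0 m ≈ 33.4 m ✓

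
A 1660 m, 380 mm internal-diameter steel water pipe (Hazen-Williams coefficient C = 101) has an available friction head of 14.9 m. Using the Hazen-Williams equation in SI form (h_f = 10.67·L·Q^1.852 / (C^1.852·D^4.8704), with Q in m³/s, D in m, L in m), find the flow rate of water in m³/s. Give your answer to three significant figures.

Rearranging: Q = [h_f·C^1.852·D^4.8704 / (10.67·L)]^(1/1.852)
Q = [14.9·101^1.852·0.380^4.8704 / (10.67·1660)]^0.540 = 0.1733 m³/s

Q ≈ 0.173 m³/s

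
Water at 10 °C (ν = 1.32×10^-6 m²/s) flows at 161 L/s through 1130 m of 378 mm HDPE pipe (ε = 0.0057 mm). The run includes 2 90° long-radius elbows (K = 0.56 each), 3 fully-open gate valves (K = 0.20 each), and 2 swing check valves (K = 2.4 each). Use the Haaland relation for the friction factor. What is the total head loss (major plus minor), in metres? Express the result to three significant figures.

H_L ≈ 4.98 m

V = 4Q/(πD²) = 1.435 m/s; V²/2g = 0.1049 m
Re = 4.11×10^5, ε/D = 1.51×10^-5 → f = 0.01369 (Haaland)
Major: h_f = f(L/D)·V²/2g = 0.01369·2989·0.1049 = 4.292 m
Minor: ΣK = 6.52; h_m = ΣK·V²/2g = 0.6840 m
Total H_L = 4.292 + 0.6840 = 4.976 m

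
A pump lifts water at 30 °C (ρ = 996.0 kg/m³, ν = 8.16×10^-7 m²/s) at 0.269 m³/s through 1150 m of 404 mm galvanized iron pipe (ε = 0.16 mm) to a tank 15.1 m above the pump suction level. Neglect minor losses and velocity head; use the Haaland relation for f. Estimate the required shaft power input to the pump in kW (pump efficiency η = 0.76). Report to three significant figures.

P_shaft ≈ 88.4 kW

V = 4Q/(πD²) = 2.098 m/s; Re = 1.04×10^6; ε/D = 3.96×10^-4; f = 0.01639
h_f = f(L/D)V²/2g = 10.47 m
Total head H = z + h_f = 15.1 + 10.47 = 25.57 m
P_hyd = ρgQH = 996.0·9.81·0.269·25.57 = 67.21 kW
P_shaft = P_hyd/η = 67.21/0.76 = 88.44 kW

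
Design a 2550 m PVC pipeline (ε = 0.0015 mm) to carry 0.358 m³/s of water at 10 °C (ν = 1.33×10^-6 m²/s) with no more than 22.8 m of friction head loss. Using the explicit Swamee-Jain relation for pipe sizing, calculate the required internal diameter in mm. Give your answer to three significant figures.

Swamee-Jain (Type III): D = 0.66·[ε^1.25·(LQ²/(gh_f))^4.75 + ν·Q^9.4·(L/(gh_f))^5.2]^0.04
LQ²/(gh_f) = 1.461; L/(gh_f) = 11.40
Term 1 = ε^1.25·(…)^4.75 = 3.18×10^-7; Term 2 = ν·Q^9.4·(…)^5.2 = 2.67×10^-5
D = 0.66·(3.18×10^-7 + 2.67×10^-5)^0.04 = 0.4333 m = 433 mm
Check: V = 2.43 m/s, Re = 7.91×10^5, f = 0.01215, h_f = 21.5 m ≈ 22.8 m ✓

D ≈ 433 mm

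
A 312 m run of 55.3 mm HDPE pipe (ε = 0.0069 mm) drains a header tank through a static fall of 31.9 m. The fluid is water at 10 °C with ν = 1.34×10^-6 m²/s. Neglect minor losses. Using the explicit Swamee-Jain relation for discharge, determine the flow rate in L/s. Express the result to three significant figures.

Q ≈ 5.86 L/s

Swamee-Jain (Type II): Q = -0.965·√(gD⁵h_f/L)·ln[ε/(3.7D) + √(3.17ν²L/(gD³h_f))]
√(gD⁵h_f/L) = √(9.81·0.0553⁵·31.9/312) = 7.202×10^-4
ε/(3.7D) = 3.37×10^-5; √(3.17ν²L/(gD³h_f)) = 1.83×10^-4
Q = -0.965·7.202×10^-4·ln(2.169×10^-4) = 0.005863 m³/s
Check: V = 2.44 m/s, Re = 1.01×10^5, f = 0.01857, h_f = 31.8 m ≈ 31.9 m ✓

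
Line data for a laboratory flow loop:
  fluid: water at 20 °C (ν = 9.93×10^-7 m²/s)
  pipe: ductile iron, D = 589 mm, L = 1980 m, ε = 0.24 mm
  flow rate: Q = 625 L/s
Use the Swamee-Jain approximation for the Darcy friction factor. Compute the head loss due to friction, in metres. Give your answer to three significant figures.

V = 4Q/(πD²) = 4·0.625/(π·0.589²) = 2.294 m/s
Re = VD/ν = 2.294·0.589/9.93×10^-7 = 1.36×10^6 → turbulent
ε/D = 0.24/589 = 4.07×10^-4
Swamee-Jain: f = 0.01648
h_f = f(L/D)V²/(2g) = 0.01648·(1980/0.589)·2.294²/(2·9.81) = 14.86 m

h_f ≈ 14.9 m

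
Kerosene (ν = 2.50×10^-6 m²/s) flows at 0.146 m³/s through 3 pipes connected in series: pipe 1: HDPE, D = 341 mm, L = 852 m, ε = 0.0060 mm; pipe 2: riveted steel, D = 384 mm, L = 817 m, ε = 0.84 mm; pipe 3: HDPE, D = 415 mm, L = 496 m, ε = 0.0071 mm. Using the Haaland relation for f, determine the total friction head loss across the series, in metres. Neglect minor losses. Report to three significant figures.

Pipe 1: V = 1.599 m/s, Re = 2.18×10^5, ε/D = 1.76×10^-5, f = 0.01536, h_1 = f(L/D)V²/2g = 4.998 m
Pipe 2: V = 1.261 m/s, Re = 1.94×10^5, ε/D = 0.00219, f = 0.02480, h_2 = f(L/D)V²/2g = 4.274 m
Pipe 3: V = 1.079 m/s, Re = 1.79×10^5, ε/D = 1.71×10^-5, f = 0.01593, h_3 = f(L/D)V²/2g = 1.131 m
Series → Q common, losses add: H = Σh = 10.40 m

H ≈ 10.4 m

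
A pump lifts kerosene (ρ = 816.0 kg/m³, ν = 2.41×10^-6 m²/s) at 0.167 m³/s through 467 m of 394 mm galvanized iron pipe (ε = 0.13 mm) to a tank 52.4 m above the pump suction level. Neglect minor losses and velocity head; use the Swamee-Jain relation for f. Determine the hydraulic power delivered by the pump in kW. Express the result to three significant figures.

P_hyd ≈ 72.7 kW

V = 4Q/(πD²) = 1.370 m/s; Re = 2.24×10^5; ε/D = 3.30×10^-4; f = 0.01776
h_f = f(L/D)V²/2g = 2.013 m
Total head H = z + h_f = 52.4 + 2.013 = 54.41 m
P_hyd = ρgQH = 816.0·9.81·0.167·54.41 = 72.74 kW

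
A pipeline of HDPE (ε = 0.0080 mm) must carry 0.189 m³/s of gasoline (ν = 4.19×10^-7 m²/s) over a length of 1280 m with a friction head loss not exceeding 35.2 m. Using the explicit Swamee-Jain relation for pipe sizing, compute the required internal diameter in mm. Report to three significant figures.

D ≈ 262 mm

Swamee-Jain (Type III): D = 0.66·[ε^1.25·(LQ²/(gh_f))^4.75 + ν·Q^9.4·(L/(gh_f))^5.2]^0.04
LQ²/(gh_f) = 0.1324; L/(gh_f) = 3.707
Term 1 = ε^1.25·(…)^4.75 = 2.87×10^-11; Term 2 = ν·Q^9.4·(…)^5.2 = 6.02×10^-11
D = 0.66·(2.87×10^-11 + 6.02×10^-11)^0.04 = 0.2615 m = 262 mm
Check: V = 3.52 m/s, Re = 2.20×10^6, f = 0.01127, h_f = 34.8 m ≈ 35.2 m ✓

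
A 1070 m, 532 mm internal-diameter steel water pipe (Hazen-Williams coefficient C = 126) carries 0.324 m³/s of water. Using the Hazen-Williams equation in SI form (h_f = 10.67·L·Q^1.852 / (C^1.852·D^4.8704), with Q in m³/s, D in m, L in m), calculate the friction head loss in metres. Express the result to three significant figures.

h_f ≈ 3.95 m

h_f = 10.67·1070·0.324^1.852 / (126^1.852·0.532^4.8704) = 3.946 m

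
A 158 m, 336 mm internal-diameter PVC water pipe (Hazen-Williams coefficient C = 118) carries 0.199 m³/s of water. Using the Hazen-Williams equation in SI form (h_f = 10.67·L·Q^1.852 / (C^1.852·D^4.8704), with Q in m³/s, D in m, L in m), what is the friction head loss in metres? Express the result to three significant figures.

h_f = 10.67·158·0.199^1.852 / (118^1.852·0.336^4.8704) = 2.501 m

h_f ≈ 2.50 m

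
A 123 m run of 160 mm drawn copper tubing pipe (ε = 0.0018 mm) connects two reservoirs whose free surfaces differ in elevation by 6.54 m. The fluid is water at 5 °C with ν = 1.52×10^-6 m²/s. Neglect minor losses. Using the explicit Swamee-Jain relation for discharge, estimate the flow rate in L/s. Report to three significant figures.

Swamee-Jain (Type II): Q = -0.965·√(gD⁵h_f/L)·ln[ε/(3.7D) + √(3.17ν²L/(gD³h_f))]
√(gD⁵h_f/L) = √(9.81·0.160⁵·6.54/123) = 0.007396
ε/(3.7D) = 3.04×10^-6; √(3.17ν²L/(gD³h_f)) = 5.85×10^-5
Q = -0.965·0.007396·ln(6.159×10^-5) = 0.06919 m³/s
Check: V = 3.44 m/s, Re = 3.62×10^5, f = 0.01403, h_f = 6.51 m ≈ 6.54 m ✓

Q ≈ 69.2 L/s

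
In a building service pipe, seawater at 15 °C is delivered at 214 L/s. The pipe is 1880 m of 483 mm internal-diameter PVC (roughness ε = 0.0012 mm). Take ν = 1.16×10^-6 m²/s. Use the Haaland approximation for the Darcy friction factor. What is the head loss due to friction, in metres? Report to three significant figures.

h_f ≈ 3.56 m

V = 4Q/(πD²) = 4·0.214/(π·0.483²) = 1.168 m/s
Re = VD/ν = 1.168·0.483/1.16×10^-6 = 4.86×10^5 → turbulent
ε/D = 0.0012/483 = 2.48×10^-6
Haaland: f = 0.01315
h_f = f(L/D)V²/(2g) = 0.01315·(1880/0.483)·1.168²/(2·9.81) = 3.560 m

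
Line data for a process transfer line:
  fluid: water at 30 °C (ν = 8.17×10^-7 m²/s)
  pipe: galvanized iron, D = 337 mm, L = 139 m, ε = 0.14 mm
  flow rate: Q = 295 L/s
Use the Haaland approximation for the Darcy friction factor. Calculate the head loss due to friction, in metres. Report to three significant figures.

h_f ≈ 3.78 m

V = 4Q/(πD²) = 4·0.295/(π·0.337²) = 3.307 m/s
Re = VD/ν = 3.307·0.337/8.17×10^-7 = 1.36×10^6 → turbulent
ε/D = 0.14/337 = 4.15×10^-4
Haaland: f = 0.01643
h_f = f(L/D)V²/(2g) = 0.01643·(139/0.337)·3.307²/(2·9.81) = 3.778 m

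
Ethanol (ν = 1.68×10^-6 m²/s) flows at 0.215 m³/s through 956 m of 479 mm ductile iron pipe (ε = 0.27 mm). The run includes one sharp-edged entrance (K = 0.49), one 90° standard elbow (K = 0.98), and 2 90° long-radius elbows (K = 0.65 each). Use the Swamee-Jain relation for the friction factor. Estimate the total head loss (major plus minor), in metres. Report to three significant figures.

H_L ≈ 2.89 m

V = 4Q/(πD²) = 1.193 m/s; V²/2g = 0.07255 m
Re = 3.40×10^5, ε/D = 5.64×10^-4 → f = 0.01854 (Swamee-Jain)
Major: h_f = f(L/D)·V²/2g = 0.01854·1996·0.07255 = 2.684 m
Minor: ΣK = 2.77; h_m = ΣK·V²/2g = 0.2010 m
Total H_L = 2.684 + 0.2010 = 2.885 m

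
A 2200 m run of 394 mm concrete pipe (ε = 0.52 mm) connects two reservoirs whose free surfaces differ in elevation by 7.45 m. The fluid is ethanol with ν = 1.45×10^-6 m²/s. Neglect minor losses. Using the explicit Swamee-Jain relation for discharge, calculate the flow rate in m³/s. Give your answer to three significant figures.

Q ≈ 0.134 m³/s

Swamee-Jain (Type II): Q = -0.965·√(gD⁵h_f/L)·ln[ε/(3.7D) + √(3.17ν²L/(gD³h_f))]
√(gD⁵h_f/L) = √(9.81·0.394⁵·7.45/2200) = 0.01776
ε/(3.7D) = 3.57×10^-4; √(3.17ν²L/(gD³h_f)) = 5.73×10^-5
Q = -0.965·0.01776·ln(4.140×10^-4) = 0.1335 m³/s
Check: V = 1.09 m/s, Re = 2.98×10^5, f = 0.02199, h_f = 7.50 m ≈ 7.45 m ✓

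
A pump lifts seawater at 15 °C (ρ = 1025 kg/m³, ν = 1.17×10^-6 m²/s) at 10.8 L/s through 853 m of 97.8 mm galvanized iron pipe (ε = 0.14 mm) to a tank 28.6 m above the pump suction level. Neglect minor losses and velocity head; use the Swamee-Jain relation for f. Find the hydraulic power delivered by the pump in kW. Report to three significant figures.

P_hyd ≈ 5.44 kW

V = 4Q/(πD²) = 1.438 m/s; Re = 1.20×10^5; ε/D = 0.00143; f = 0.02342
h_f = f(L/D)V²/2g = 21.52 m
Total head H = z + h_f = 28.6 + 21.52 = 50.12 m
P_hyd = ρgQH = 1025·9.81·0.0108·50.12 = 5.443 kW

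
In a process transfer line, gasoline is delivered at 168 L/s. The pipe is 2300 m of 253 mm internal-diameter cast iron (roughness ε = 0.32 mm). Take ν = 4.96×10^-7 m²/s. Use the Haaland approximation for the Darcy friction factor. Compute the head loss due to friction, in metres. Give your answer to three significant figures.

V = 4Q/(πD²) = 4·0.168/(π·0.253²) = 3.342 m/s
Re = VD/ν = 3.342·0.253/4.96×10^-7 = 1.70×10^6 → turbulent
ε/D = 0.32/253 = 0.00126
Haaland: f = 0.02098
h_f = f(L/D)V²/(2g) = 0.02098·(2300/0.253)·3.342²/(2·9.81) = 108.6 m

h_f ≈ 109 m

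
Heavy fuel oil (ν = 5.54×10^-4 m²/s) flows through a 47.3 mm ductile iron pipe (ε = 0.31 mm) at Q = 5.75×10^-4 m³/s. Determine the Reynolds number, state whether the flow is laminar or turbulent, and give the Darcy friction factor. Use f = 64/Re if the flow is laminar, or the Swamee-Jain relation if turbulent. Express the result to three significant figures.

Re ≈ 27.9; laminar; f = 64/Re ≈ 2.29

V = 4Q/(πD²) = 0.3272 m/s
Re = VD/ν = 0.3272·0.0473/5.54×10^-4 = 27.9
Re < 2300 → laminar → f = 64/Re = 2.291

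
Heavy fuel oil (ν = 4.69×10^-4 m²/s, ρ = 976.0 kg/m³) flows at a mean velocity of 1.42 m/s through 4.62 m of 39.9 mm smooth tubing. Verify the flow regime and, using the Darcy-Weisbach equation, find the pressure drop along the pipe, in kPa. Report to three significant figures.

Re = VD/ν = 1.42·0.03990/4.69×10^-4 = 121 → laminar (Re < 2300)
f = 64/Re = 0.5298
h_f = f(L/D)V²/(2g) = 0.5298·(4.62/0.03990)·1.42²/(2·9.81) = 6.304 m
Δp = ρg·h_f = 976.0·9.81·6.304 = 60.36 kPa

Δp ≈ 60.4 kPa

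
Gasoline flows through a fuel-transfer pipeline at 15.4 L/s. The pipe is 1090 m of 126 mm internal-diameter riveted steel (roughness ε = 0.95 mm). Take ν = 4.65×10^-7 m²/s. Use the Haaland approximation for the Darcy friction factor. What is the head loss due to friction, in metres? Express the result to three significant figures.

V = 4Q/(πD²) = 4·0.0154/(π·0.126²) = 1.235 m/s
Re = VD/ν = 1.235·0.126/4.65×10^-7 = 3.35×10^5 → turbulent
ε/D = 0.95/126 = 0.00754
Haaland: f = 0.03480
h_f = f(L/D)V²/(2g) = 0.03480·(1090/0.126)·1.235²/(2·9.81) = 23.40 m

h_f ≈ 23.4 m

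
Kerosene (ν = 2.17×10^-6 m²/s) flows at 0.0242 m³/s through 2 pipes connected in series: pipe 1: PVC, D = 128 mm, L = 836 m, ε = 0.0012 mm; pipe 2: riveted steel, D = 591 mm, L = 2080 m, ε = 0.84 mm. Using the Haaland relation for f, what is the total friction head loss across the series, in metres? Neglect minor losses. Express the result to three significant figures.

Pipe 1: V = 1.881 m/s, Re = 1.11×10^5, ε/D = 9.37×10^-6, f = 0.01748, h_1 = f(L/D)V²/2g = 20.58 m
Pipe 2: V = 0.08822 m/s, Re = 2.40×10^4, ε/D = 0.00142, f = 0.02754, h_2 = f(L/D)V²/2g = 0.03844 m
Series → Q common, losses add: H = Σh = 20.62 m

H ≈ 20.6 m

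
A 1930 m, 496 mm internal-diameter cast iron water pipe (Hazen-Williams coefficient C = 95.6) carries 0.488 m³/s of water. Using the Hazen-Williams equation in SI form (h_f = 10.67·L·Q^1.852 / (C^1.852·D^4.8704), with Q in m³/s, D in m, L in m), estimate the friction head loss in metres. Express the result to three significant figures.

h_f = 10.67·1930·0.488^1.852 / (95.6^1.852·0.496^4.8704) = 35.64 m

h_f ≈ 35.6 m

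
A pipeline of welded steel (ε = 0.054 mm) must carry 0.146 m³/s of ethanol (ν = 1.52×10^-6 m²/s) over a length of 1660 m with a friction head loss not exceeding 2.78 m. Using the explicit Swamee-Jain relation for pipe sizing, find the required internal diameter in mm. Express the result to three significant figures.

D ≈ 446 mm

Swamee-Jain (Type III): D = 0.66·[ε^1.25·(LQ²/(gh_f))^4.75 + ν·Q^9.4·(L/(gh_f))^5.2]^0.04
LQ²/(gh_f) = 1.297; L/(gh_f) = 60.87
Term 1 = ε^1.25·(…)^4.75 = 1.59×10^-5; Term 2 = ν·Q^9.4·(…)^5.2 = 4.03×10^-5
D = 0.66·(1.59×10^-5 + 4.03×10^-5)^0.04 = 0.4462 m = 446 mm
Check: V = 0.934 m/s, Re = 2.74×10^5, f = 0.01582, h_f = 2.61 m ≈ 2.78 m ✓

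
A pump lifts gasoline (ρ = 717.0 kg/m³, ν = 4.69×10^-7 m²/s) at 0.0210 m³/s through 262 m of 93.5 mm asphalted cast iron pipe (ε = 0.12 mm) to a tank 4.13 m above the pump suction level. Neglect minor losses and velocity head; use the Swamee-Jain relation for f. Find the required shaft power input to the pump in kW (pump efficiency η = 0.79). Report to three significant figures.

P_shaft ≈ 6.12 kW

V = 4Q/(πD²) = 3.058 m/s; Re = 6.10×10^5; ε/D = 0.00128; f = 0.02141
h_f = f(L/D)V²/2g = 28.60 m
Total head H = z + h_f = 4.13 + 28.60 = 32.73 m
P_hyd = ρgQH = 717.0·9.81·0.0210·32.73 = 4.835 kW
P_shaft = P_hyd/η = 4.835/0.79 = 6.120 kW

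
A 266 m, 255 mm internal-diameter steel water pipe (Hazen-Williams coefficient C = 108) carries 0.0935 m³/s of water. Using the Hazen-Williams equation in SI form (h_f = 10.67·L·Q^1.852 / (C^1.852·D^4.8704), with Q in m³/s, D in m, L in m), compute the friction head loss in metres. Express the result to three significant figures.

h_f ≈ 4.69 m

h_f = 10.67·266·0.0935^1.852 / (108^1.852·0.255^4.8704) = 4.693 m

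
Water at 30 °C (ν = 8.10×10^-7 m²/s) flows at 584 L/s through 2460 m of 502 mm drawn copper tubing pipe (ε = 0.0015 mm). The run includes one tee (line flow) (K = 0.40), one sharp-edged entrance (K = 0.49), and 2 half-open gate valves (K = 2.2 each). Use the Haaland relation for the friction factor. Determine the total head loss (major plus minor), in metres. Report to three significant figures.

H_L ≈ 25.3 m

V = 4Q/(πD²) = 2.951 m/s; V²/2g = 0.4437 m
Re = 1.83×10^6, ε/D = 2.99×10^-6 → f = 0.01057 (Haaland)
Major: h_f = f(L/D)·V²/2g = 0.01057·4900·0.4437 = 22.98 m
Minor: ΣK = 5.29; h_m = ΣK·V²/2g = 2.347 m
Total H_L = 22.98 + 2.347 = 25.33 m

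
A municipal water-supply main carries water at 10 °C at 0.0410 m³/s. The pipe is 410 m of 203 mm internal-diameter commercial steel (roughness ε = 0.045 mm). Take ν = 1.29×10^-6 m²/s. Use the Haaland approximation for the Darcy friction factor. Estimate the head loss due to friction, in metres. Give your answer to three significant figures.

h_f ≈ 2.81 m

V = 4Q/(πD²) = 4·0.0410/(π·0.203²) = 1.267 m/s
Re = VD/ν = 1.267·0.203/1.29×10^-6 = 1.99×10^5 → turbulent
ε/D = 0.045/203 = 2.22×10^-4
Haaland: f = 0.01702
h_f = f(L/D)V²/(2g) = 0.01702·(410/0.203)·1.267²/(2·9.81) = 2.812 m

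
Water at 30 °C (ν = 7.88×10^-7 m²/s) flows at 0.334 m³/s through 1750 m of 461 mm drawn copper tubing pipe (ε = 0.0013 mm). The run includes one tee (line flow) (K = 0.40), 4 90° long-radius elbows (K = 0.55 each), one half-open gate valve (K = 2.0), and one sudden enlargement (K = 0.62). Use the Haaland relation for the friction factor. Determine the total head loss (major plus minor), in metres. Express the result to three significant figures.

H_L ≈ 9.85 m

V = 4Q/(πD²) = 2.001 m/s; V²/2g = 0.2041 m
Re = 1.17×10^6, ε/D = 2.82×10^-6 → f = 0.01134 (Haaland)
Major: h_f = f(L/D)·V²/2g = 0.01134·3796·0.2041 = 8.783 m
Minor: ΣK = 5.22; h_m = ΣK·V²/2g = 1.065 m
Total H_L = 8.783 + 1.065 = 9.848 m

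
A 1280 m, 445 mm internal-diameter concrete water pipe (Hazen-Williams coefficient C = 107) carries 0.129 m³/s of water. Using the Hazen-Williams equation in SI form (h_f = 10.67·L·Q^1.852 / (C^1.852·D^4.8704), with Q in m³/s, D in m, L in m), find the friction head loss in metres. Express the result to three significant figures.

h_f = 10.67·1280·0.129^1.852 / (107^1.852·0.445^4.8704) = 2.769 m

h_f ≈ 2.77 m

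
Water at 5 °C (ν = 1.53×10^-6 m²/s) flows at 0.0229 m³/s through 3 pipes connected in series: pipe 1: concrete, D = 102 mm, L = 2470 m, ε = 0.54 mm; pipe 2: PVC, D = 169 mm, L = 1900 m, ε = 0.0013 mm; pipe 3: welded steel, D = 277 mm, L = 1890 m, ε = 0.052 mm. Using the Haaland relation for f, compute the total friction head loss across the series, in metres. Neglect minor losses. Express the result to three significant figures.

Pipe 1: V = 2.802 m/s, Re = 1.87×10^5, ε/D = 0.00529, f = 0.03141, h_1 = f(L/D)V²/2g = 304.4 m
Pipe 2: V = 1.021 m/s, Re = 1.13×10^5, ε/D = 7.69×10^-6, f = 0.01742, h_2 = f(L/D)V²/2g = 10.40 m
Pipe 3: V = 0.3800 m/s, Re = 6.88×10^4, ε/D = 1.88×10^-4, f = 0.01998, h_3 = f(L/D)V²/2g = 1.003 m
Series → Q common, losses add: H = Σh = 315.9 m

H ≈ 316 m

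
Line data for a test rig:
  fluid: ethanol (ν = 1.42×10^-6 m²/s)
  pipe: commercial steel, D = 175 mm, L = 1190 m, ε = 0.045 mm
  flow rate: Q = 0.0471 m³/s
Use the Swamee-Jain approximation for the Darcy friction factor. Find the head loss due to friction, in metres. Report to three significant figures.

V = 4Q/(πD²) = 4·0.0471/(π·0.175²) = 1.958 m/s
Re = VD/ν = 1.958·0.175/1.42×10^-6 = 2.41×10^5 → turbulent
ε/D = 0.045/175 = 2.57×10^-4
Swamee-Jain: f = 0.01714
h_f = f(L/D)V²/(2g) = 0.01714·(1190/0.175)·1.958²/(2·9.81) = 22.78 m

h_f ≈ 22.8 m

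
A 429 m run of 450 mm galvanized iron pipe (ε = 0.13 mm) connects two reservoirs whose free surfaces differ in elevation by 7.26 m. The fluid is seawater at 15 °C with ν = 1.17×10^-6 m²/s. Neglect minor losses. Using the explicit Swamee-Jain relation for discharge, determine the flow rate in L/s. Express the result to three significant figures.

Swamee-Jain (Type II): Q = -0.965·√(gD⁵h_f/L)·ln[ε/(3.7D) + √(3.17ν²L/(gD³h_f))]
√(gD⁵h_f/L) = √(9.81·0.450⁵·7.26/429) = 0.05535
ε/(3.7D) = 7.81×10^-5; √(3.17ν²L/(gD³h_f)) = 1.69×10^-5
Q = -0.965·0.05535·ln(9.501×10^-5) = 0.4947 m³/s
Check: V = 3.11 m/s, Re = 1.20×10^6, f = 0.01554, h_f = 7.30 m ≈ 7.26 m ✓

Q ≈ 495 L/s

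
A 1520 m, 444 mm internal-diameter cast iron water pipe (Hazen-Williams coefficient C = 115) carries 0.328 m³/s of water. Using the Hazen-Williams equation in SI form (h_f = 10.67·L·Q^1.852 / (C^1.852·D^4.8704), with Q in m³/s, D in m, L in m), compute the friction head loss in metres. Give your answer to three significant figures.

h_f = 10.67·1520·0.328^1.852 / (115^1.852·0.444^4.8704) = 16.38 m

h_f ≈ 16.4 m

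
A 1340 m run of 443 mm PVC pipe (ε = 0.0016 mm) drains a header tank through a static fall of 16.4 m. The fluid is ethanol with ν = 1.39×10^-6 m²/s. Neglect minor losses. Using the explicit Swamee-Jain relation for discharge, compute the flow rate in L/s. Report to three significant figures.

Swamee-Jain (Type II): Q = -0.965·√(gD⁵h_f/L)·ln[ε/(3.7D) + √(3.17ν²L/(gD³h_f))]
√(gD⁵h_f/L) = √(9.81·0.443⁵·16.4/1340) = 0.04526
ε/(3.7D) = 9.76×10^-7; √(3.17ν²L/(gD³h_f)) = 2.42×10^-5
Q = -0.965·0.04526·ln(2.520×10^-5) = 0.4625 m³/s
Check: V = 3.00 m/s, Re = 9.56×10^5, f = 0.01178, h_f = 16.4 m ≈ 16.4 m ✓

Q ≈ 462 L/s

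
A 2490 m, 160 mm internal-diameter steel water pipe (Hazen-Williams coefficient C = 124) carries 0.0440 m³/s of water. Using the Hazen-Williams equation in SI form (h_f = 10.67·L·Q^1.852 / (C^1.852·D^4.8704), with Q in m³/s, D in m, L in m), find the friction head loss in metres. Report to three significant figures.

h_f ≈ 81.5 m

h_f = 10.67·2490·0.0440^1.852 / (124^1.852·0.160^4.8704) = 81.52 m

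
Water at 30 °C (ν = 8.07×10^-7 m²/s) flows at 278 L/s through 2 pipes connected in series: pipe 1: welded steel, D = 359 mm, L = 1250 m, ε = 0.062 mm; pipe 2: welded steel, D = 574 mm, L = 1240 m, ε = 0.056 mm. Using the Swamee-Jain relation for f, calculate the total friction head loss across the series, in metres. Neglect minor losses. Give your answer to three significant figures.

H ≈ 20.9 m

Pipe 1: V = 2.746 m/s, Re = 1.22×10^6, ε/D = 1.73×10^-4, f = 0.01429, h_1 = f(L/D)V²/2g = 19.13 m
Pipe 2: V = 1.074 m/s, Re = 7.64×10^5, ε/D = 9.76×10^-5, f = 0.01380, h_2 = f(L/D)V²/2g = 1.754 m
Series → Q common, losses add: H = Σh = 20.89 m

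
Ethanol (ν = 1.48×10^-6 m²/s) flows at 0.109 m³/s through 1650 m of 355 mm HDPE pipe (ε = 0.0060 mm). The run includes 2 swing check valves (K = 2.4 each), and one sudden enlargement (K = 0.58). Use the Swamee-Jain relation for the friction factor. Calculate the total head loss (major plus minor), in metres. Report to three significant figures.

V = 4Q/(πD²) = 1.101 m/s; V²/2g = 0.06181 m
Re = 2.64×10^5, ε/D = 1.69×10^-5 → f = 0.01491 (Swamee-Jain)
Major: h_f = f(L/D)·V²/2g = 0.01491·4648·0.06181 = 4.282 m
Minor: ΣK = 5.38; h_m = ΣK·V²/2g = 0.3325 m
Total H_L = 4.282 + 0.3325 = 4.615 m

H_L ≈ 4.61 m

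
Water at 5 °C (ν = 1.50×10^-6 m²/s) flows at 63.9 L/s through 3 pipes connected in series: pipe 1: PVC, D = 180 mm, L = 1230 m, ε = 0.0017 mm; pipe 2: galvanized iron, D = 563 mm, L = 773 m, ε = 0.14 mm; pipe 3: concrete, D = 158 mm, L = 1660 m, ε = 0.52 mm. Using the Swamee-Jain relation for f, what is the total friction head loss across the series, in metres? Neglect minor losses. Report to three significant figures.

Pipe 1: V = 2.511 m/s, Re = 3.01×10^5, ε/D = 9.44×10^-6, f = 0.01447, h_1 = f(L/D)V²/2g = 31.79 m
Pipe 2: V = 0.2567 m/s, Re = 9.63×10^4, ε/D = 2.49×10^-4, f = 0.01936, h_2 = f(L/D)V²/2g = 0.08926 m
Pipe 3: V = 3.259 m/s, Re = 3.43×10^5, ε/D = 0.00329, f = 0.02736, h_3 = f(L/D)V²/2g = 155.6 m
Series → Q common, losses add: H = Σh = 187.5 m

H ≈ 188 m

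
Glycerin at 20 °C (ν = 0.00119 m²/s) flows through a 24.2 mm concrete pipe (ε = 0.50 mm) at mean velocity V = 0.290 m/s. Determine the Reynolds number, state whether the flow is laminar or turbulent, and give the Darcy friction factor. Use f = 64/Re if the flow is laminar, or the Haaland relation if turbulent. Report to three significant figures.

Re ≈ 5.90; laminar; f = 64/Re ≈ 10.9

Re = VD/ν = 0.2900·0.0242/0.00119 = 5.90
Re < 2300 → laminar → f = 64/Re = 10.85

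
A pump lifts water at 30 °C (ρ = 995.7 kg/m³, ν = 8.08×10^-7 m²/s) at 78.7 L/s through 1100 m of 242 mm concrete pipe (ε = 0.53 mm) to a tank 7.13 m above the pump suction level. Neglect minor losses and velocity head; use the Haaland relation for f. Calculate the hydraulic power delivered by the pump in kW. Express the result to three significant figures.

V = 4Q/(πD²) = 1.711 m/s; Re = 5.12×10^5; ε/D = 0.00219; f = 0.02434
h_f = f(L/D)V²/2g = 16.51 m
Total head H = z + h_f = 7.13 + 16.51 = 23.64 m
P_hyd = ρgQH = 995.7·9.81·0.0787·23.64 = 18.17 kW

P_hyd ≈ 18.2 kW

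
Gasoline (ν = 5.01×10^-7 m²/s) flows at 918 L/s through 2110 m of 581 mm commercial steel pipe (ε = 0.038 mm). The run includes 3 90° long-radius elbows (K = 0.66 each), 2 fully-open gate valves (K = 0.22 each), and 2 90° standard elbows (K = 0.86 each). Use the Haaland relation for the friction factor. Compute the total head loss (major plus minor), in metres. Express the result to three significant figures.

V = 4Q/(πD²) = 3.463 m/s; V²/2g = 0.6111 m
Re = 4.02×10^6, ε/D = 6.54×10^-5 → f = 0.01162 (Haaland)
Major: h_f = f(L/D)·V²/2g = 0.01162·3632·0.6111 = 25.79 m
Minor: ΣK = 4.14; h_m = ΣK·V²/2g = 2.530 m
Total H_L = 25.79 + 2.530 = 28.32 m

H_L ≈ 28.3 m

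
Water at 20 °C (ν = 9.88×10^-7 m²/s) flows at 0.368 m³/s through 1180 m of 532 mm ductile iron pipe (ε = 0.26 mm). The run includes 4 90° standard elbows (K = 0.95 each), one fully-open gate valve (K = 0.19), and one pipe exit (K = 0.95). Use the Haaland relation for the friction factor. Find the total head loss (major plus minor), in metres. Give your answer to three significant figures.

H_L ≈ 6.00 m

V = 4Q/(πD²) = 1.656 m/s; V²/2g = 0.1397 m
Re = 8.91×10^5, ε/D = 4.89×10^-4 → f = 0.01715 (Haaland)
Major: h_f = f(L/D)·V²/2g = 0.01715·2218·0.1397 = 5.313 m
Minor: ΣK = 4.94; h_m = ΣK·V²/2g = 0.6901 m
Total H_L = 5.313 + 0.6901 = 6.003 m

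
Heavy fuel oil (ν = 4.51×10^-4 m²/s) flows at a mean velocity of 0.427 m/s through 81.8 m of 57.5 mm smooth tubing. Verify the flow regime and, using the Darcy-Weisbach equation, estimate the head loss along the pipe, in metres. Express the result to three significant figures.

h_f ≈ 15.5 m

Re = VD/ν = 0.427·0.05750/4.51×10^-4 = 54.4 → laminar (Re < 2300)
f = 64/Re = 1.176
h_f = f(L/D)V²/(2g) = 1.176·(81.8/0.05750)·0.427²/(2·9.81) = 15.54 m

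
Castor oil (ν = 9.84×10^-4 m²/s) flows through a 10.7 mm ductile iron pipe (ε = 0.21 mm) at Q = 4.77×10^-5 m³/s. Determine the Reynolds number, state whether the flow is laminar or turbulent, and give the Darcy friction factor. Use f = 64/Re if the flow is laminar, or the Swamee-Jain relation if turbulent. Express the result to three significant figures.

Re ≈ 5.77; laminar; f = 64/Re ≈ 11.1

V = 4Q/(πD²) = 0.5305 m/s
Re = VD/ν = 0.5305·0.0107/9.84×10^-4 = 5.77
Re < 2300 → laminar → f = 64/Re = 11.10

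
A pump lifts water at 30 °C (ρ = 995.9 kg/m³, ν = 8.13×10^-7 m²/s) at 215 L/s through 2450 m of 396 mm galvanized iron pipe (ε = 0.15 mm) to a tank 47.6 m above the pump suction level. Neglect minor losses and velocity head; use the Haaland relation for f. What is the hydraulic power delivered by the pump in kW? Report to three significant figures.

V = 4Q/(πD²) = 1.746 m/s; Re = 8.50×10^5; ε/D = 3.79×10^-4; f = 0.01636
h_f = f(L/D)V²/2g = 15.72 m
Total head H = z + h_f = 47.6 + 15.72 = 63.32 m
P_hyd = ρgQH = 995.9·9.81·0.215·63.32 = 133.0 kW

P_hyd ≈ 133 kW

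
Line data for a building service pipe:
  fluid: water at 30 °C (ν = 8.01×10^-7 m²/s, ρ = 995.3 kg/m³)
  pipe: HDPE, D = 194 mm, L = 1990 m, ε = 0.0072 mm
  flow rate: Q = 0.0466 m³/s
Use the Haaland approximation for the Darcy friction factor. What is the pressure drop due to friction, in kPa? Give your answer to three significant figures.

Δp ≈ 179 kPa

V = 4Q/(πD²) = 4·0.0466/(π·0.194²) = 1.576 m/s
Re = VD/ν = 1.576·0.194/8.01×10^-7 = 3.82×10^5 → turbulent
ε/D = 0.0072/194 = 3.71×10^-5
Haaland: f = 0.01409
h_f = f(L/D)V²/(2g) = 0.01409·(1990/0.194)·1.576²/(2·9.81) = 18.31 m
Δp = ρg·h_f = 995.3·9.81·18.31 = 178.8 kPa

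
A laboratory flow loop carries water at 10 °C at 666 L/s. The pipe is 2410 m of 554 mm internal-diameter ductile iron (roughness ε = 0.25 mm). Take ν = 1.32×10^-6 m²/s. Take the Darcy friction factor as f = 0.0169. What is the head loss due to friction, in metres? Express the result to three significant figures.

h_f ≈ 28.6 m

V = 4Q/(πD²) = 4·0.666/(π·0.554²) = 2.763 m/s
h_f = f(L/D)V²/(2g) = 0.01690·(2410/0.554)·2.763²/(2·9.81) = 28.60 m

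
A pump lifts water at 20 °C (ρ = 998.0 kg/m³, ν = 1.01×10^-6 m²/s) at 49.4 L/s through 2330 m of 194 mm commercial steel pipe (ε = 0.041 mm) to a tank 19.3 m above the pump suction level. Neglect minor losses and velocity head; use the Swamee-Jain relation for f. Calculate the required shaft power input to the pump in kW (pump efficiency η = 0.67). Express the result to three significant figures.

P_shaft ≈ 34.0 kW

V = 4Q/(πD²) = 1.671 m/s; Re = 3.21×10^5; ε/D = 2.11×10^-4; f = 0.01628
h_f = f(L/D)V²/2g = 27.84 m
Total head H = z + h_f = 19.3 + 27.84 = 47.14 m
P_hyd = ρgQH = 998.0·9.81·0.0494·47.14 = 22.80 kW
P_shaft = P_hyd/η = 22.80/0.67 = 34.03 kW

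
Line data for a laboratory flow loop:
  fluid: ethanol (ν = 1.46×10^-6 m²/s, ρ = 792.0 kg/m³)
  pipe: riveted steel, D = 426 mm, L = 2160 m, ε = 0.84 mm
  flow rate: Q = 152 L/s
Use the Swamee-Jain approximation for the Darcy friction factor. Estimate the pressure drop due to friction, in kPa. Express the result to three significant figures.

Δp ≈ 55.0 kPa

V = 4Q/(πD²) = 4·0.152/(π·0.426²) = 1.066 m/s
Re = VD/ν = 1.066·0.426/1.46×10^-6 = 3.11×10^5 → turbulent
ε/D = 0.84/426 = 0.00197
Swamee-Jain: f = 0.02407
h_f = f(L/D)V²/(2g) = 0.02407·(2160/0.426)·1.066²/(2·9.81) = 7.073 m
Δp = ρg·h_f = 792.0·9.81·7.073 = 54.95 kPa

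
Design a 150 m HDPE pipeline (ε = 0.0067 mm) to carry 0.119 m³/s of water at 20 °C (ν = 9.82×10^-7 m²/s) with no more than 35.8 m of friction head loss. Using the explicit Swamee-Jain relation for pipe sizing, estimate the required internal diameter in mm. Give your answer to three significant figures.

Swamee-Jain (Type III): D = 0.66·[ε^1.25·(LQ²/(gh_f))^4.75 + ν·Q^9.4·(L/(gh_f))^5.2]^0.04
LQ²/(gh_f) = 0.006048; L/(gh_f) = 0.4271
Term 1 = ε^1.25·(…)^4.75 = 9.89×10^-18; Term 2 = ν·Q^9.4·(…)^5.2 = 2.40×10^-17
D = 0.66·(9.89×10^-18 + 2.40×10^-17)^0.04 = 0.1448 m = 145 mm
Check: V = 7.23 m/s, Re = 1.07×10^6, f = 0.01253, h_f = 34.5 m ≈ 35.8 m ✓

D ≈ 145 mm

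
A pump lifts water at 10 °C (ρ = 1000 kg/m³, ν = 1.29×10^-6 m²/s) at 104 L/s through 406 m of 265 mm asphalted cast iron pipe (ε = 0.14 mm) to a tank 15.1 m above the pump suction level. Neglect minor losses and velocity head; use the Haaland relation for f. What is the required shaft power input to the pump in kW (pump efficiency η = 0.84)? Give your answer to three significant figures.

V = 4Q/(πD²) = 1.886 m/s; Re = 3.87×10^5; ε/D = 5.28×10^-4; f = 0.01797
h_f = f(L/D)V²/2g = 4.989 m
Total head H = z + h_f = 15.1 + 4.989 = 20.09 m
P_hyd = ρgQH = 1000·9.81·0.104·20.09 = 20.50 kW
P_shaft = P_hyd/η = 20.50/0.84 = 24.40 kW

P_shaft ≈ 24.4 kW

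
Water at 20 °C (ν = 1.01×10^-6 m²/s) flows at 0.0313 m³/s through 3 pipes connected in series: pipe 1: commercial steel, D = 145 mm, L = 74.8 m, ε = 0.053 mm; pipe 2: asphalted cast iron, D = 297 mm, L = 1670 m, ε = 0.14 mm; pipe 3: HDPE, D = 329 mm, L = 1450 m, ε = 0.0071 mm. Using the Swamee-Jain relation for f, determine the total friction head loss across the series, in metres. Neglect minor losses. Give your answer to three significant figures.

Pipe 1: V = 1.895 m/s, Re = 2.72×10^5, ε/D = 3.66×10^-4, f = 0.01765, h_1 = f(L/D)V²/2g = 1.668 m
Pipe 2: V = 0.4518 m/s, Re = 1.33×10^5, ε/D = 4.71×10^-4, f = 0.01959, h_2 = f(L/D)V²/2g = 1.146 m
Pipe 3: V = 0.3682 m/s, Re = 1.20×10^5, ε/D = 2.16×10^-5, f = 0.01735, h_3 = f(L/D)V²/2g = 0.5283 m
Series → Q common, losses add: H = Σh = 3.342 m

H ≈ 3.34 m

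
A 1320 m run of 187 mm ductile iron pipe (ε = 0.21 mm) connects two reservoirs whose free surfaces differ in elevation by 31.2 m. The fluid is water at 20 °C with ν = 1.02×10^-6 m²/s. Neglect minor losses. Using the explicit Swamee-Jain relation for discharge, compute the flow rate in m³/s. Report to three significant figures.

Swamee-Jain (Type II): Q = -0.965·√(gD⁵h_f/L)·ln[ε/(3.7D) + √(3.17ν²L/(gD³h_f))]
√(gD⁵h_f/L) = √(9.81·0.187⁵·31.2/1320) = 0.007282
ε/(3.7D) = 3.04×10^-4; √(3.17ν²L/(gD³h_f)) = 4.66×10^-5
Q = -0.965·0.007282·ln(3.502×10^-4) = 0.05591 m³/s
Check: V = 2.04 m/s, Re = 3.73×10^5, f = 0.02107, h_f = 31.4 m ≈ 31.2 m ✓

Q ≈ 0.0559 m³/s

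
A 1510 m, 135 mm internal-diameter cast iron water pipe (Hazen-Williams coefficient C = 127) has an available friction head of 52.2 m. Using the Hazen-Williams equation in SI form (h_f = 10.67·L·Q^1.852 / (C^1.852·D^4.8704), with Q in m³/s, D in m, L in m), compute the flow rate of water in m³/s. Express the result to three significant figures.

Rearranging: Q = [h_f·C^1.852·D^4.8704 / (10.67·L)]^(1/1.852)
Q = [52.2·127^1.852·0.135^4.8704 / (10.67·1510)]^0.540 = 0.02969 m³/s

Q ≈ 0.0297 m³/s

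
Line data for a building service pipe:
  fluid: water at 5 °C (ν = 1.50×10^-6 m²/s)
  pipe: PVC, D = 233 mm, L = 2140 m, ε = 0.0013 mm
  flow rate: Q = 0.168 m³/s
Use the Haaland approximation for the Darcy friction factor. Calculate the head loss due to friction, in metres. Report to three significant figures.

h_f ≈ 92.1 m

V = 4Q/(πD²) = 4·0.168/(π·0.233²) = 3.940 m/s
Re = VD/ν = 3.940·0.233/1.50×10^-6 = 6.12×10^5 → turbulent
ε/D = 0.0013/233 = 5.58×10^-6
Haaland: f = 0.01267
h_f = f(L/D)V²/(2g) = 0.01267·(2140/0.233)·3.940²/(2·9.81) = 92.11 m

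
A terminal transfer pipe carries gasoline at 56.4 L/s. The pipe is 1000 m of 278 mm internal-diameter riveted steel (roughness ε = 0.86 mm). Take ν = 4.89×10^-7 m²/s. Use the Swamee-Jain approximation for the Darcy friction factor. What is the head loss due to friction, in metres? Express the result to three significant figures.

h_f ≈ 4.23 m

V = 4Q/(πD²) = 4·0.0564/(π·0.278²) = 0.9292 m/s
Re = VD/ν = 0.9292·0.278/4.89×10^-7 = 5.28×10^5 → turbulent
ε/D = 0.86/278 = 0.00309
Swamee-Jain: f = 0.02675
h_f = f(L/D)V²/(2g) = 0.02675·(1000/0.278)·0.9292²/(2·9.81) = 4.234 m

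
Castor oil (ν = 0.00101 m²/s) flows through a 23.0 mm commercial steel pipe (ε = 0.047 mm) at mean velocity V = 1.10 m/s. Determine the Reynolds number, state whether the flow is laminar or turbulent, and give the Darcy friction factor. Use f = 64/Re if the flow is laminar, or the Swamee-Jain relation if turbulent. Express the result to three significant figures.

Re = VD/ν = 1.100·0.0230/0.00101 = 25.0
Re < 2300 → laminar → f = 64/Re = 2.555

Re ≈ 25.0; laminar; f = 64/Re ≈ 2.55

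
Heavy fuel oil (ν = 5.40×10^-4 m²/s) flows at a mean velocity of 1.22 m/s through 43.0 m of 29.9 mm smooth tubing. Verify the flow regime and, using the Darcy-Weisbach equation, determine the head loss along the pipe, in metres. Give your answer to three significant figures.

h_f ≈ 103 m

Re = VD/ν = 1.22·0.02990/5.40×10^-4 = 67.6 → laminar (Re < 2300)
f = 64/Re = 0.9474
h_f = f(L/D)V²/(2g) = 0.9474·(43.0/0.02990)·1.22²/(2·9.81) = 103.4 m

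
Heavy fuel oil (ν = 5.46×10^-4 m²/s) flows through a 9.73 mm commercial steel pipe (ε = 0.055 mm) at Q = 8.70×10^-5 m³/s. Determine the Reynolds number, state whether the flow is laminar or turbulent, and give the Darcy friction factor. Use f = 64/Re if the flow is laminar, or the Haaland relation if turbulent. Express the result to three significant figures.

V = 4Q/(πD²) = 1.170 m/s
Re = VD/ν = 1.170·0.00973/5.46×10^-4 = 20.9
Re < 2300 → laminar → f = 64/Re = 3.069

Re ≈ 20.9; laminar; f = 64/Re ≈ 3.07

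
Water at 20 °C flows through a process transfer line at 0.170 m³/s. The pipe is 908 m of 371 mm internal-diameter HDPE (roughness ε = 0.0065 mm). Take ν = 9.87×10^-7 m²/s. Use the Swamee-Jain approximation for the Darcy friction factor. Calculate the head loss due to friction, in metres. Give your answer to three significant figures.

V = 4Q/(πD²) = 4·0.170/(π·0.371²) = 1.573 m/s
Re = VD/ν = 1.573·0.371/9.87×10^-7 = 5.91×10^5 → turbulent
ε/D = 0.0065/371 = 1.75×10^-5
Swamee-Jain: f = 0.01301
h_f = f(L/D)V²/(2g) = 0.01301·(908/0.371)·1.573²/(2·9.81) = 4.015 m

h_f ≈ 4.01 m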